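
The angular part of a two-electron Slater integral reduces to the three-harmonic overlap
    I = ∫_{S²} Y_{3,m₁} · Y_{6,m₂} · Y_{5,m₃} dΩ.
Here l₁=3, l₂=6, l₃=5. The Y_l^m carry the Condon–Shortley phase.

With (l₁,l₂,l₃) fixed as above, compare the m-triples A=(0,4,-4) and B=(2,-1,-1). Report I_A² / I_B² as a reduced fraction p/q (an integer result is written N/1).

Same 3,6,5: normalisation and zero-m 3j drop out of the ratio.
A: Δ: 4! 2! 8! / 15! → 1/675675; sum: t=2:+1/161280 t=3:−1/60480 = -1/96768; 3j²(3 6 5; 0 4 -4) = Δ·Π!·Σ² = 15/1001  (sign +1)
B: Δ: 4! 2! 8! / 15! → 1/675675; sum: t=0:+1/17280 t=1:−1/6912 = -1/11520; 3j²(3 6 5; 2 -1 -1) = Δ·Π!·Σ² = 2/143  (sign -1)
I_A²/I_B² = (15/1001)/(2/143) = 15/14

15/14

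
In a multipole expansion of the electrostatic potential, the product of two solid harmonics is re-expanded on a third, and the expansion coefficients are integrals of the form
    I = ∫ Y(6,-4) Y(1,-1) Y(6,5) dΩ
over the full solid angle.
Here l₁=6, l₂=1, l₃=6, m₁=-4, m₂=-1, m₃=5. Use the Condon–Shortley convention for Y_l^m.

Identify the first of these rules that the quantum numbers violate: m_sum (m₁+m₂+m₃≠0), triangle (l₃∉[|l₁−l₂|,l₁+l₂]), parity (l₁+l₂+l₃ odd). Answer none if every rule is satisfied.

Σmᵢ = 0  ✓
l₃∈[|l₁−l₂|,l₁+l₂]=[5,7], have l₃=6  ✓
Σlᵢ = 13 ⇒ odd  ✗

parity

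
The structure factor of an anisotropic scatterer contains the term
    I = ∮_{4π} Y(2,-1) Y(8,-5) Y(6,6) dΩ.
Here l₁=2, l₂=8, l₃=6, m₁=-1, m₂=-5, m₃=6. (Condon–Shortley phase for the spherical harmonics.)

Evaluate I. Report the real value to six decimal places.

-0.030597

m-sum 0 ✓  L=16 even ✓  6≤6≤10 ✓
Π(2lᵢ+1) = 5×17×13 = 1105
triangle coeff Δ(2,8,6) = 1/30940
Σ_t [2,2]: t=2:+1/2073600 = 1/2073600
(3j)²=28/1105 [(2 8 6; 0 0 0)], sign=+1
Σ_t [3,3]: t=3:−1/2874009600 = -1/2874009600
(3j)²=1/2380 [(2 8 6; -1 -5 6)], sign=-1
⇒ 4πI² = 1/85
I = (-1)√(1/85/(4π)) = -0.03059748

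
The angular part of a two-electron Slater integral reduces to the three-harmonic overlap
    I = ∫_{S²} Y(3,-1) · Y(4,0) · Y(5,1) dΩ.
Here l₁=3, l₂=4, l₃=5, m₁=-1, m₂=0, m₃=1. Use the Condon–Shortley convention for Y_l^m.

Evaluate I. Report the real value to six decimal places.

m-sum 0 ✓  L=12 even ✓  1≤5≤7 ✓
Π(2lᵢ+1) = 7×9×11 = 693
triangle coeff Δ(3,4,5) = 1/180180
Σ_t [0,2]: t=0:+1/576 t=1:−1/144 t=2:+1/576 = -1/288
(3j)²=20/1001 [(3 4 5; 0 0 0)], sign=+1
Σ_t [0,2]: t=0:+1/2304 t=1:−1/216 t=2:+1/384 = -11/6912
(3j)²=11/1638 [(3 4 5; -1 0 1)], sign=-1
⇒ 4πI² = 110/1183
I = (-1)√(110/1183/(4π)) = -0.08601992

-0.086020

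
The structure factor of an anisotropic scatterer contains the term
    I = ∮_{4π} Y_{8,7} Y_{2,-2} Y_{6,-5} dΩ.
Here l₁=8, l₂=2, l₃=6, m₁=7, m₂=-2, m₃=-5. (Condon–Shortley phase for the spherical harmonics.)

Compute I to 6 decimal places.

Checks pass: Σm=0; 16 even; l₃=6∈[6,10].
(2·8+1)(2·2+1)(2·6+1) = 1105
Δ: 4! 12! 0! / 17! → 1/30940
sum: t=2:+1/2073600 = 1/2073600
3j²(8 2 6; 0 0 0) = Δ·Π!·Σ² = 28/1105  (sign +1)
sum: t=0:+1/958003200 = 1/958003200
3j²(8 2 6; 7 -2 -5) = Δ·Π!·Σ² = 3/68  (sign -1)
combine: 4πI² = 1105·28/1105·3/68 = 21/17
take √, sign -1: I = -0.31353083

-0.313531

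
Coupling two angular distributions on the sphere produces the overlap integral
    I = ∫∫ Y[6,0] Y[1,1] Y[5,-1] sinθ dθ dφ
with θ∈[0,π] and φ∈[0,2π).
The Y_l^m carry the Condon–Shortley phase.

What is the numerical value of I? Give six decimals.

0.158246

Checks pass: Σm=0; 12 even; l₃=5∈[5,7].
(2·6+1)(2·1+1)(2·5+1) = 429
Δ: 2! 10! 0! / 13! → 1/858
sum: t=1:−1/14400 = -1/14400
3j²(6 1 5; 0 0 0) = Δ·Π!·Σ² = 6/143  (sign +1)
sum: t=2:+1/34560 = 1/34560
3j²(6 1 5; 0 1 -1) = Δ·Π!·Σ² = 5/286  (sign +1)
combine: 4πI² = 429·6/143·5/286 = 45/143
take √, sign +1: I = 0.15824621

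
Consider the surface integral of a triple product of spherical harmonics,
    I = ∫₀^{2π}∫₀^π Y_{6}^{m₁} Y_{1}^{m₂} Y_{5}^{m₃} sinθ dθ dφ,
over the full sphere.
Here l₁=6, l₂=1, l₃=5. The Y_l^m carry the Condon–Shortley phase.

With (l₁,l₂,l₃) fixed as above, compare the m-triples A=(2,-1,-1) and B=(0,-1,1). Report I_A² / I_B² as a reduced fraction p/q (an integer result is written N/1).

l's match ⇒ only the (l;m) 3-j factors differ between A and B.
A: triangle coeff Δ(6,1,5) = 1/858; Σ_t [0,0]: t=0:+1/34560 = 1/34560; (3j)²=14/429 [(6 1 5; 2 -1 -1)], sign=+1
B: triangle coeff Δ(6,1,5) = 1/858; Σ_t [0,0]: t=0:+1/34560 = 1/34560; (3j)²=5/286 [(6 1 5; 0 -1 1)], sign=+1
I_A²/I_B² = (14/429)/(5/286) = 28/15

28/15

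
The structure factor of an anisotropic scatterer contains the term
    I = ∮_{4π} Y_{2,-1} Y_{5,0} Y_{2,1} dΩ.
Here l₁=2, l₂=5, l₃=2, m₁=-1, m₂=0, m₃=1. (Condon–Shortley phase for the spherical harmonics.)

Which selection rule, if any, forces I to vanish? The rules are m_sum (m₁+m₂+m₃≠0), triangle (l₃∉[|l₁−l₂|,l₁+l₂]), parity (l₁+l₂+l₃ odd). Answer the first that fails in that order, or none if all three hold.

m₁+m₂+m₃ = -1 + 0 + 1 = 0  ✓
triangle: |2−5|=3 ≤ l₃=2 ≤ 2+5=7  ✗
parity: l₁+l₂+l₃ = 9 is odd

triangle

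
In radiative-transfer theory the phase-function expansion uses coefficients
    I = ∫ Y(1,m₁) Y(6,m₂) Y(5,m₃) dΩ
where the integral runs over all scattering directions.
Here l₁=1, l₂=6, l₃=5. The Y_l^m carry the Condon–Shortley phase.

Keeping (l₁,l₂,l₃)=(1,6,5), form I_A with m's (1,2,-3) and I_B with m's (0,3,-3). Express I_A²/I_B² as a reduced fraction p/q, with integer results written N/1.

2/9

l's match ⇒ only the (l;m) 3-j factors differ between A and B.
A: triangle coeff Δ(1,6,5) = 1/858; Σ_t [0,0]: t=0:+1/161280 = 1/161280; (3j)²=1/143 [(1 6 5; 1 2 -3)], sign=+1
B: triangle coeff Δ(1,6,5) = 1/858; Σ_t [1,1]: t=1:−1/80640 = -1/80640; (3j)²=9/286 [(1 6 5; 0 3 -3)], sign=-1
I_A²/I_B² = (1/143)/(9/286) = 2/9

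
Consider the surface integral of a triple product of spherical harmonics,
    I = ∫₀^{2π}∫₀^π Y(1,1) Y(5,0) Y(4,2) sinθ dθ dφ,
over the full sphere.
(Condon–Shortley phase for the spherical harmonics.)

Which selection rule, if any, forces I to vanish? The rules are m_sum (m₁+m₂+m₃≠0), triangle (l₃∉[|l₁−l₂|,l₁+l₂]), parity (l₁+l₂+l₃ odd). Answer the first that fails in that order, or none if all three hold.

Σmᵢ = 3  ✗
l₃∈[|l₁−l₂|,l₁+l₂]=[4,6], have l₃=4
Σlᵢ = 10 ⇒ even

m_sum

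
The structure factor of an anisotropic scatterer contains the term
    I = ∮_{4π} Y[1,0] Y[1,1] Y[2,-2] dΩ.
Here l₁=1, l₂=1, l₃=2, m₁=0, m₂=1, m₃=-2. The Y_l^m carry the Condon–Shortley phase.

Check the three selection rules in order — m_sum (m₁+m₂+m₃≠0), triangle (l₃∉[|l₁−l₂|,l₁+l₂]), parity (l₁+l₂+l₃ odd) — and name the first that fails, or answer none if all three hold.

m_sum

Σmᵢ = -1  ✗
l₃∈[|l₁−l₂|,l₁+l₂]=[0,2], have l₃=2
Σlᵢ = 4 ⇒ even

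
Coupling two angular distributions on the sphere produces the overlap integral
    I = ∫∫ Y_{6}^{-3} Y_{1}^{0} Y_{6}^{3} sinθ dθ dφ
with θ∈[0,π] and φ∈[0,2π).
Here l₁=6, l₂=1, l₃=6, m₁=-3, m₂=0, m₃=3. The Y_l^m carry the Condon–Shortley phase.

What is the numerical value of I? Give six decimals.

0.000000

L=13 odd ⇒ parity kills the (l;000) factor ⇒ I = 0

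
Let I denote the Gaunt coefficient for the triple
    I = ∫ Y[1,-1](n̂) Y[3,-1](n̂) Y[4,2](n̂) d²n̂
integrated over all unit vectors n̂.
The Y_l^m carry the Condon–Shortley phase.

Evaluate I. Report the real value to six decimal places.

0.238414

m-sum 0 ✓  L=8 even ✓  2≤4≤4 ✓
Π(2lᵢ+1) = 3×7×9 = 189
triangle coeff Δ(1,3,4) = 1/252
Σ_t [0,0]: t=0:+1/36 = 1/36
(3j)²=4/63 [(1 3 4; 0 0 0)], sign=+1
Σ_t [0,0]: t=0:+1/96 = 1/96
(3j)²=5/84 [(1 3 4; -1 -1 2)], sign=+1
⇒ 4πI² = 5/7
I = (+1)√(5/7/(4π)) = 0.23841361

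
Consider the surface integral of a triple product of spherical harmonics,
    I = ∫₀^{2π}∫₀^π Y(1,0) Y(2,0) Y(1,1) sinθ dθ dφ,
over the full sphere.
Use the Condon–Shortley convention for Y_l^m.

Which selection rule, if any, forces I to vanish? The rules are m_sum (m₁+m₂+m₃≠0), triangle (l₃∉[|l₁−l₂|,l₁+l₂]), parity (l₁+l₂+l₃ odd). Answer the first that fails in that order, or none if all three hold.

azimuthal sum: 0 + 0 + 1 = 1  ✗
1 ≤ 1 ≤ 3 (triangle on l)
L = 1 + 2 + 1 = 4 (even)

m_sum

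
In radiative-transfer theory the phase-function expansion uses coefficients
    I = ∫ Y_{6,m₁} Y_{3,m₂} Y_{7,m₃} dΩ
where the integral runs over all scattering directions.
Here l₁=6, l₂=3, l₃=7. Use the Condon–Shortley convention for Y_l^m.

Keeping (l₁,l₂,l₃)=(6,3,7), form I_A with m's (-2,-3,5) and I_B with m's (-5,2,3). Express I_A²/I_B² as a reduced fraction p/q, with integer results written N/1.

l's match ⇒ only the (l;m) 3-j factors differ between A and B.
A: triangle coeff Δ(6,3,7) = 1/2042040; Σ_t [0,0]: t=0:+1/3870720 = 1/3870720; (3j)²=135/6188 [(6 3 7; -2 -3 5)], sign=+1
B: triangle coeff Δ(6,3,7) = 1/2042040; Σ_t [1,2]: t=1:−1/87091200 t=2:+1/4354560 = 19/87091200; (3j)²=361/37128 [(6 3 7; -5 2 3)], sign=+1
I_A²/I_B² = (135/6188)/(361/37128) = 810/361

810/361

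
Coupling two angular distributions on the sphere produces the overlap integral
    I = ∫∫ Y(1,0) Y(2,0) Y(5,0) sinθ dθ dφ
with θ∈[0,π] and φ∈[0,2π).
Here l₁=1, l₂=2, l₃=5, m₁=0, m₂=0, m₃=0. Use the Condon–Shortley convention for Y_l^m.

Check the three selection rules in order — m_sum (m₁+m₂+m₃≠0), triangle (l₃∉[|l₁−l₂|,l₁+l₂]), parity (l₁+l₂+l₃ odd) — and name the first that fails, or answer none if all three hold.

triangle

Σmᵢ = 0  ✓
l₃∈[|l₁−l₂|,l₁+l₂]=[1,3], have l₃=5  ✗
Σlᵢ = 8 ⇒ even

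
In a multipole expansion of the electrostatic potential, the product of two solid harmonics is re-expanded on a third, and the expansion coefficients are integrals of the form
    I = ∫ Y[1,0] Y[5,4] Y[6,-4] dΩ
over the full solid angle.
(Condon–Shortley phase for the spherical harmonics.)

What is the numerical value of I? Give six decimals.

m-sum 0 ✓  L=12 even ✓  4≤6≤6 ✓
Π(2lᵢ+1) = 3×11×13 = 429
triangle coeff Δ(1,5,6) = 1/858
Σ_t [0,0]: t=0:+1/14400 = 1/14400
(3j)²=6/143 [(1 5 6; 0 0 0)], sign=+1
Σ_t [0,0]: t=0:+1/362880 = 1/362880
(3j)²=10/429 [(1 5 6; 0 4 -4)], sign=+1
⇒ 4πI² = 60/143
I = (+1)√(60/143/(4π)) = 0.18272698

0.182727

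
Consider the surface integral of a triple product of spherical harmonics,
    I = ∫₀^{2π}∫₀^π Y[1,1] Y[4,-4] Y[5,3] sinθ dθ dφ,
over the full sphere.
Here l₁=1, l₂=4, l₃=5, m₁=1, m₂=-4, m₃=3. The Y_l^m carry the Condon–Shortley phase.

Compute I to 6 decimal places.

Checks pass: Σm=0; 10 even; l₃=5∈[3,5].
(2·1+1)(2·4+1)(2·5+1) = 297
Δ: 0! 2! 8! / 11! → 1/495
sum: t=0:+1/576 = 1/576
3j²(1 4 5; 0 0 0) = Δ·Π!·Σ² = 5/99  (sign -1)
sum: t=0:+1/80640 = 1/80640
3j²(1 4 5; 1 -4 3) = Δ·Π!·Σ² = 1/495  (sign +1)
combine: 4πI² = 297·5/99·1/495 = 1/33
take √, sign -1: I = -0.04910640

-0.049106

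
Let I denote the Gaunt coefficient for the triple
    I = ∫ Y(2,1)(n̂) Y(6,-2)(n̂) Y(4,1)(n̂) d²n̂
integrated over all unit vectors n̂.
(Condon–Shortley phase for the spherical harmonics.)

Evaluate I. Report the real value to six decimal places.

0.238034

Checks pass: Σm=0; 12 even; l₃=4∈[4,8].
(2·2+1)(2·6+1)(2·4+1) = 585
Δ: 4! 0! 8! / 13! → 1/6435
sum: t=2:+1/2304 = 1/2304
3j²(2 6 4; 0 0 0) = Δ·Π!·Σ² = 5/143  (sign +1)
sum: t=1:−1/4320 = -1/4320
3j²(2 6 4; 1 -2 1) = Δ·Π!·Σ² = 224/6435  (sign +1)
combine: 4πI² = 585·5/143·224/6435 = 1120/1573
take √, sign +1: I = 0.23803440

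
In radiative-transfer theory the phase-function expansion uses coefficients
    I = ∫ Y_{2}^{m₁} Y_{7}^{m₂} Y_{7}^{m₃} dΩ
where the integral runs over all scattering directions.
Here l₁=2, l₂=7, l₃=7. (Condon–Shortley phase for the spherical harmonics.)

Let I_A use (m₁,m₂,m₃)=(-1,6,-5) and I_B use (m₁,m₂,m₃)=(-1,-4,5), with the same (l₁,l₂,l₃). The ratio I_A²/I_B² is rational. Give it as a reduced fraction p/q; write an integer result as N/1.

l's match ⇒ only the (l;m) 3-j factors differ between A and B.
A: triangle coeff Δ(2,7,7) = 1/185640; Σ_t [1,2]: t=1:−1/958003200 t=2:+1/79833600 = 1/87091200; (3j)²=121/4760 [(2 7 7; -1 6 -5)], sign=+1
B: triangle coeff Δ(2,7,7) = 1/185640; Σ_t [1,2]: t=1:−1/14515200 t=2:+1/79833600 = -1/17740800; (3j)²=729/30940 [(2 7 7; -1 -4 5)], sign=-1
I_A²/I_B² = (121/4760)/(729/30940) = 1573/1458

1573/1458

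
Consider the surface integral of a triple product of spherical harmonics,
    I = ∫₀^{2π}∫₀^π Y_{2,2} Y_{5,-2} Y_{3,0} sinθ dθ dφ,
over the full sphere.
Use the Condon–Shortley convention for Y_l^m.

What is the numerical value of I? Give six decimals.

Rules hold: Σm=0, L=10 even, 3≤3≤7.
N = 5·11·7 = 385
Δ = 4!·0!·6!/11! = 1/2310
Racah Σ t=2..2: t=2:+1/144 = 1/144
⇒ 3j(2 5 3; 0 0 0)² = 10/231, sgn -1
Racah Σ t=0..0: t=0:+1/864 = 1/864
⇒ 3j(2 5 3; 2 -2 0)² = 1/66, sgn -1
4πI² = N·(3j₀)²·(3jₘ)² = 25/99
I = +1·√(0.252525/4π) = 0.14175797

0.141758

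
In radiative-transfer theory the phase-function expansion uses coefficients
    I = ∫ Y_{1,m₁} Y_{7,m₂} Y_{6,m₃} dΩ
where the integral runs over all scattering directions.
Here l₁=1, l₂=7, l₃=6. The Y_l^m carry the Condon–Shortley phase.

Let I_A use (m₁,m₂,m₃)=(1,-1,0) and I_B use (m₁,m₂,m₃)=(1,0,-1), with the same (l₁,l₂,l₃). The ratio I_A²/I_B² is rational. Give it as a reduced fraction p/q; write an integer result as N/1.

Shared (l₁,l₂,l₃)=(1,7,6): N and (l;000)² cancel in I_A²/I_B².
A: Δ = 2!·0!·12!/15! = 1/1365; Racah Σ t=0..0: t=0:+1/1036800 = 1/1036800; ⇒ 3j(1 7 6; 1 -1 0)² = 4/195, sgn +1
B: Δ = 2!·0!·12!/15! = 1/1365; Racah Σ t=0..0: t=0:+1/1209600 = 1/1209600; ⇒ 3j(1 7 6; 1 0 -1)² = 1/65, sgn -1
I_A²/I_B² = (4/195)/(1/65) = 4/3

4/3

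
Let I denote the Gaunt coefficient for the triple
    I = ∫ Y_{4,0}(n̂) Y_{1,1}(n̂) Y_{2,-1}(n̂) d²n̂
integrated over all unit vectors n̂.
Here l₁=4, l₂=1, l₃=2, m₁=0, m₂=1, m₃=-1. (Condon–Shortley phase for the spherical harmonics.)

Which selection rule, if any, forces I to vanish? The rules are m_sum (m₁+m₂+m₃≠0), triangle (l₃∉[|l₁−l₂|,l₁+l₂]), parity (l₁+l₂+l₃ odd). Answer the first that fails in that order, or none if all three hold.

triangle

azimuthal sum: 0 + 1 − 1 = 0  ✓
3 ≤ 2 ≤ 5 (triangle on l)  ✗
L = 4 + 1 + 2 = 7 (odd)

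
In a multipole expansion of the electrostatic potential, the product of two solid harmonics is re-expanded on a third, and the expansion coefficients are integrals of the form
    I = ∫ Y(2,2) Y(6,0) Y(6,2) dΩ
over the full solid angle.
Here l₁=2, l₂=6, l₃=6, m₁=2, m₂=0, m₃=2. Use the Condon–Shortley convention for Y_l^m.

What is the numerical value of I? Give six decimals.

Σmᵢ = 4 ≠ 0, so the φ-integral vanishes; I = 0

0.000000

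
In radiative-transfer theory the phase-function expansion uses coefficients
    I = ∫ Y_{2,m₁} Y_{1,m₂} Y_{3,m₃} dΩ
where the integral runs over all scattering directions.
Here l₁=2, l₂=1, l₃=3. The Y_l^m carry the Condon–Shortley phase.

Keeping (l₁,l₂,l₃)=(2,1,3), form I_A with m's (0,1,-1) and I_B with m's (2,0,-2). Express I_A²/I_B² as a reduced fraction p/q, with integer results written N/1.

6/5

Same 2,1,3: normalisation and zero-m 3j drop out of the ratio.
A: Δ: 0! 4! 2! / 7! → 1/105; sum: t=0:+1/8 = 1/8; 3j²(2 1 3; 0 1 -1) = Δ·Π!·Σ² = 2/35  (sign +1)
B: Δ: 0! 4! 2! / 7! → 1/105; sum: t=0:+1/24 = 1/24; 3j²(2 1 3; 2 0 -2) = Δ·Π!·Σ² = 1/21  (sign -1)
I_A²/I_B² = (2/35)/(1/21) = 6/5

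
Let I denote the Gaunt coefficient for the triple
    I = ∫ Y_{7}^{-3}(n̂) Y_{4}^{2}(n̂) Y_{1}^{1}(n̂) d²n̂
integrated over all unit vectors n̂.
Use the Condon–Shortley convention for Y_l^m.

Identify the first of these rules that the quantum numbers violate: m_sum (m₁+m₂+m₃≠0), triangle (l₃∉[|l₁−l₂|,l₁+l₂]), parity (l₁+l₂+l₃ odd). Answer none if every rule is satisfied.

m₁+m₂+m₃ = -3 + 2 + 1 = 0  ✓
triangle: |7−4|=3 ≤ l₃=1 ≤ 7+4=11  ✗
parity: l₁+l₂+l₃ = 12 is even

triangle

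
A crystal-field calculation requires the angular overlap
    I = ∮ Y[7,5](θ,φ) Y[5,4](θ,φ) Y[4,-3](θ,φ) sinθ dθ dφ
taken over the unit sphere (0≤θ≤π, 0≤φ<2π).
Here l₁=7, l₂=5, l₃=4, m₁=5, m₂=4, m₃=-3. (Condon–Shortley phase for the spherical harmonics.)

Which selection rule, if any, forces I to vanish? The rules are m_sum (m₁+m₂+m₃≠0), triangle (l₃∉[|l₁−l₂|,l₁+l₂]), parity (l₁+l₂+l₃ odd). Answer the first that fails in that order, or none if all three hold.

m_sum

azimuthal sum: 5 + 4 − 3 = 6  ✗
2 ≤ 4 ≤ 12 (triangle on l)
L = 7 + 5 + 4 = 16 (even)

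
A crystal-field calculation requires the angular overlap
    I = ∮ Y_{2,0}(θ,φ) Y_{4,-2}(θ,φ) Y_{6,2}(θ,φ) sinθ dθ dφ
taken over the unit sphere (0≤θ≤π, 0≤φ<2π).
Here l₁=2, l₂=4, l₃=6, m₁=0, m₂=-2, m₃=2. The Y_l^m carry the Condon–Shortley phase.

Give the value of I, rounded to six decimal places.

Checks pass: Σm=0; 12 even; l₃=6∈[2,6].
(2·2+1)(2·4+1)(2·6+1) = 585
Δ: 0! 4! 8! / 13! → 1/6435
sum: t=0:+1/2304 = 1/2304
3j²(2 4 6; 0 0 0) = Δ·Π!·Σ² = 5/143  (sign +1)
sum: t=0:+1/5760 = 1/5760
3j²(2 4 6; 0 -2 2) = Δ·Π!·Σ² = 56/2145  (sign +1)
combine: 4πI² = 585·5/143·56/2145 = 840/1573
take √, sign +1: I = 0.20614383

0.206144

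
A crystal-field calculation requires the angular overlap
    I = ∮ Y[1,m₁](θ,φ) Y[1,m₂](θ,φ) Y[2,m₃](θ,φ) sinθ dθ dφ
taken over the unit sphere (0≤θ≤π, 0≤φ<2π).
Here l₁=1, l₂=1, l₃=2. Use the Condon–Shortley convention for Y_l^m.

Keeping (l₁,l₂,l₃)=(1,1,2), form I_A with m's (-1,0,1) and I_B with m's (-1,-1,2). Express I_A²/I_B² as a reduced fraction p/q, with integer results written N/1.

1/2

Same 1,1,2: normalisation and zero-m 3j drop out of the ratio.
A: Δ: 0! 2! 2! / 5! → 1/30; sum: t=0:+1/2 = 1/2; 3j²(1 1 2; -1 0 1) = Δ·Π!·Σ² = 1/10  (sign -1)
B: Δ: 0! 2! 2! / 5! → 1/30; sum: t=0:+1/4 = 1/4; 3j²(1 1 2; -1 -1 2) = Δ·Π!·Σ² = 1/5  (sign +1)
I_A²/I_B² = (1/10)/(1/5) = 1/2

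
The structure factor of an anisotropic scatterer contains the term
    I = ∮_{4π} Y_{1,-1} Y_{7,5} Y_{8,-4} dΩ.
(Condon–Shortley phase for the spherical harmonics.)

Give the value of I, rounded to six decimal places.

m-sum 0 ✓  L=16 even ✓  6≤8≤8 ✓
Π(2lᵢ+1) = 3×15×17 = 765
triangle coeff Δ(1,7,8) = 1/2040
Σ_t [0,0]: t=0:+1/25401600 = 1/25401600
(3j)²=8/255 [(1 7 8; 0 0 0)], sign=+1
Σ_t [0,0]: t=0:+1/1916006400 = 1/1916006400
(3j)²=1/340 [(1 7 8; -1 5 -4)], sign=+1
⇒ 4πI² = 6/85
I = (+1)√(6/85/(4π)) = 0.07494820

0.074948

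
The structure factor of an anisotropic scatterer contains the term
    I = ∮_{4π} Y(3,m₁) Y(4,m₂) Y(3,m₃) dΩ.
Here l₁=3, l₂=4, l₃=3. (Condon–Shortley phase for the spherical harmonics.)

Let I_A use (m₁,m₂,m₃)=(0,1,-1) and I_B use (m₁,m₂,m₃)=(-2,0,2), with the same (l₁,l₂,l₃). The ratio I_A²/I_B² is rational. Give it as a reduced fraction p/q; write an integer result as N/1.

15/49

l's match ⇒ only the (l;m) 3-j factors differ between A and B.
A: triangle coeff Δ(3,4,3) = 1/34650; Σ_t [1,3]: t=1:−1/288 t=2:+1/24 t=3:−1/48 = 5/288; (3j)²=5/462 [(3 4 3; 0 1 -1)], sign=+1
B: triangle coeff Δ(3,4,3) = 1/34650; Σ_t [3,4]: t=3:−1/72 t=4:+1/576 = -7/576; (3j)²=7/198 [(3 4 3; -2 0 2)], sign=+1
I_A²/I_B² = (5/462)/(7/198) = 15/49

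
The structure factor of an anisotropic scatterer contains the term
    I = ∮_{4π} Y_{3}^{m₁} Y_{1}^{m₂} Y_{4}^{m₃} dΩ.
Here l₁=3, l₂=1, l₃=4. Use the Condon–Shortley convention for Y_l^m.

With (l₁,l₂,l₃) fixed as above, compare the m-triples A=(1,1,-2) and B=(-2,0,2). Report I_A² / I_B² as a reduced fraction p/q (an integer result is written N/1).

Same 3,1,4: normalisation and zero-m 3j drop out of the ratio.
A: Δ: 0! 6! 2! / 9! → 1/252; sum: t=0:+1/96 = 1/96; 3j²(3 1 4; 1 1 -2) = Δ·Π!·Σ² = 5/84  (sign +1)
B: Δ: 0! 6! 2! / 9! → 1/252; sum: t=0:+1/120 = 1/120; 3j²(3 1 4; -2 0 2) = Δ·Π!·Σ² = 1/21  (sign +1)
I_A²/I_B² = (5/84)/(1/21) = 5/4

5/4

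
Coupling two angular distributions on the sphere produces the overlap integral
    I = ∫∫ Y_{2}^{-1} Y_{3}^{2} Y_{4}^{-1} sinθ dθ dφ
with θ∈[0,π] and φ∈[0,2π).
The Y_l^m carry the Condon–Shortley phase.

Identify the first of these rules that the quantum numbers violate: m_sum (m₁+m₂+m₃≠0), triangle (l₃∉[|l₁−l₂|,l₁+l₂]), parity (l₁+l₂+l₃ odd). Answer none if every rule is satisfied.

azimuthal sum: -1 + 2 − 1 = 0  ✓
1 ≤ 4 ≤ 5 (triangle on l)  ✓
L = 2 + 3 + 4 = 9 (odd)  ✗

parity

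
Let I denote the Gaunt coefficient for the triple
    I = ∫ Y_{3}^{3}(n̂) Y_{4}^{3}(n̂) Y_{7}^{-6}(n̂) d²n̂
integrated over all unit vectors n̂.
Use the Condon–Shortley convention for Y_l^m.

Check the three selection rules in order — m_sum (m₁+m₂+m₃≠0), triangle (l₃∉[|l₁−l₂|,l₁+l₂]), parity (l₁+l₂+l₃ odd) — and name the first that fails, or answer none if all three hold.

m₁+m₂+m₃ = 3 + 3 − 6 = 0  ✓
triangle: |3−4|=1 ≤ l₃=7 ≤ 3+4=7  ✓
parity: l₁+l₂+l₃ = 14 is even  ✓

none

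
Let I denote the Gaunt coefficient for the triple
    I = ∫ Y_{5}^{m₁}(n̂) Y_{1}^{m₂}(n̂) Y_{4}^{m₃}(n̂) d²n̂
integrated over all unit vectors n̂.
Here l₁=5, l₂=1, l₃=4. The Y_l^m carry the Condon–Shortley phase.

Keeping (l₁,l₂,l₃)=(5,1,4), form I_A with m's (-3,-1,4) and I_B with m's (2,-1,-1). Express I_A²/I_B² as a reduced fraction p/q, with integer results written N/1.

l's match ⇒ only the (l;m) 3-j factors differ between A and B.
A: triangle coeff Δ(5,1,4) = 1/495; Σ_t [0,0]: t=0:+1/80640 = 1/80640; (3j)²=1/495 [(5 1 4; -3 -1 4)], sign=+1
B: triangle coeff Δ(5,1,4) = 1/495; Σ_t [0,0]: t=0:+1/1440 = 1/1440; (3j)²=7/165 [(5 1 4; 2 -1 -1)], sign=-1
I_A²/I_B² = (1/495)/(7/165) = 1/21

1/21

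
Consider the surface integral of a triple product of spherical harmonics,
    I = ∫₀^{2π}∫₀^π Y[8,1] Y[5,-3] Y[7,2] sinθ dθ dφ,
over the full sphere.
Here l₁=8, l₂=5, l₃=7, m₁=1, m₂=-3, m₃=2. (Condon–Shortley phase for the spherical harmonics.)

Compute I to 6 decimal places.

Rules hold: Σm=0, L=20 even, 3≤7≤13.
N = 17·11·15 = 2805
Δ = 6!·10!·4!/21! = 1/814773960
Racah Σ t=1..5: t=1:−1/87091200 t=2:+1/4976640 t=3:−1/2073600 t=4:+1/4976640 t=5:−1/87091200 = -1/9676800
⇒ 3j(8 5 7; 0 0 0)² = 360/46189, sgn +1
Racah Σ t=0..2: t=0:+1/87091200 t=1:−1/12441600 t=2:+1/16588800 = -1/116121600
⇒ 3j(8 5 7; 1 -3 2)² = 27/46189, sgn +1
4πI² = N·(3j₀)²·(3jₘ)² = 145800/11408683
I = +1·√(0.0127797/4π) = 0.03189011

0.031890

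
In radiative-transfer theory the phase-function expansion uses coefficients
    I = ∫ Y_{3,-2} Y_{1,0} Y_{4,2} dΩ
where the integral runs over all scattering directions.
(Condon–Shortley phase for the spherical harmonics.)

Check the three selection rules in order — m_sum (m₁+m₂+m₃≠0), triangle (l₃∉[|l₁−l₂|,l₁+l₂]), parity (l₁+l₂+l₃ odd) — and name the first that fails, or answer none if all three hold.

none

azimuthal sum: -2 + 0 + 2 = 0  ✓
2 ≤ 4 ≤ 4 (triangle on l)  ✓
L = 3 + 1 + 4 = 8 (even)  ✓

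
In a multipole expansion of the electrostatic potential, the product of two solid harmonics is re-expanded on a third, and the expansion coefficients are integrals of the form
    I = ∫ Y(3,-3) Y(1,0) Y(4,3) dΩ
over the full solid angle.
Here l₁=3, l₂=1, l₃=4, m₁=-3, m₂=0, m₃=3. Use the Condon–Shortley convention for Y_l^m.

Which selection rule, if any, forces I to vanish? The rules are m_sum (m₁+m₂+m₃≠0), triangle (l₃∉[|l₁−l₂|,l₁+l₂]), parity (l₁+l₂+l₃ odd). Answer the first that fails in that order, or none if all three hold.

none

m₁+m₂+m₃ = -3 + 0 + 3 = 0  ✓
triangle: |3−1|=2 ≤ l₃=4 ≤ 3+1=4  ✓
parity: l₁+l₂+l₃ = 8 is even  ✓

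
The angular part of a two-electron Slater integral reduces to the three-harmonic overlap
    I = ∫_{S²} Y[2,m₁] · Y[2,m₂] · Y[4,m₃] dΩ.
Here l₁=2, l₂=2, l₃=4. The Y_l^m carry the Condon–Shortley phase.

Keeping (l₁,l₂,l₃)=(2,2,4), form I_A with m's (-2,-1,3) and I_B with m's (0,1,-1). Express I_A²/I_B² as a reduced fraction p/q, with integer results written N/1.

l's match ⇒ only the (l;m) 3-j factors differ between A and B.
A: triangle coeff Δ(2,2,4) = 1/630; Σ_t [0,0]: t=0:+1/144 = 1/144; (3j)²=1/18 [(2 2 4; -2 -1 3)], sign=-1
B: triangle coeff Δ(2,2,4) = 1/630; Σ_t [0,0]: t=0:+1/24 = 1/24; (3j)²=1/21 [(2 2 4; 0 1 -1)], sign=-1
I_A²/I_B² = (1/18)/(1/21) = 7/6

7/6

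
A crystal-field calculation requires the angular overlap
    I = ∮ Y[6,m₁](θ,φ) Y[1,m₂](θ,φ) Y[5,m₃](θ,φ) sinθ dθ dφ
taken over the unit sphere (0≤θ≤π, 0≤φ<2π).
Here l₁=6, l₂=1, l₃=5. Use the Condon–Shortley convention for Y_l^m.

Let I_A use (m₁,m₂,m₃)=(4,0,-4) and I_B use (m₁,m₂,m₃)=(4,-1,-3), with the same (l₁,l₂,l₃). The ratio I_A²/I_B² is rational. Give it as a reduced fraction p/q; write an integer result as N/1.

Shared (l₁,l₂,l₃)=(6,1,5): N and (l;000)² cancel in I_A²/I_B².
A: Δ = 2!·10!·0!/13! = 1/858; Racah Σ t=1..1: t=1:−1/362880 = -1/362880; ⇒ 3j(6 1 5; 4 0 -4)² = 10/429, sgn +1
B: Δ = 2!·10!·0!/13! = 1/858; Racah Σ t=0..0: t=0:+1/161280 = 1/161280; ⇒ 3j(6 1 5; 4 -1 -3)² = 15/286, sgn +1
I_A²/I_B² = (10/429)/(15/286) = 4/9

4/9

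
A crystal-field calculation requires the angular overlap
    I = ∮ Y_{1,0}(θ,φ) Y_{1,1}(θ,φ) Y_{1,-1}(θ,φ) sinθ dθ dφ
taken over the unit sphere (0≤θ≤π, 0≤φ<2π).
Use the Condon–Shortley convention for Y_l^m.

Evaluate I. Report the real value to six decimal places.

Σlᵢ=3 odd — θ-integrand is odd under cosθ→−cosθ; I=0

0.000000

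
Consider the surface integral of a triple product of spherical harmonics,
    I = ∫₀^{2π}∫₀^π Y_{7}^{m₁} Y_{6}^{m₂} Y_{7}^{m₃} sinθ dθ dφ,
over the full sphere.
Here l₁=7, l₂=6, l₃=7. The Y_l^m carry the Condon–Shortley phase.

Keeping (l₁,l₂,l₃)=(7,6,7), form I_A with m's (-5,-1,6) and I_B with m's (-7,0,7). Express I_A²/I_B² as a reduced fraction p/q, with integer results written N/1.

21/13

Shared (l₁,l₂,l₃)=(7,6,7): N and (l;000)² cancel in I_A²/I_B².
A: Δ = 6!·8!·6!/21! = 1/2444321880; Racah Σ t=4..5: t=4:+1/232243200 t=5:−1/435456000 = 1/497664000; ⇒ 3j(7 6 7; -5 -1 6)² = 77/12920, sgn -1
B: Δ = 6!·8!·6!/21! = 1/2444321880; Racah Σ t=6..6: t=6:+1/20901888000 = 1/20901888000; ⇒ 3j(7 6 7; -7 0 7)² = 143/38760, sgn +1
I_A²/I_B² = (77/12920)/(143/38760) = 21/13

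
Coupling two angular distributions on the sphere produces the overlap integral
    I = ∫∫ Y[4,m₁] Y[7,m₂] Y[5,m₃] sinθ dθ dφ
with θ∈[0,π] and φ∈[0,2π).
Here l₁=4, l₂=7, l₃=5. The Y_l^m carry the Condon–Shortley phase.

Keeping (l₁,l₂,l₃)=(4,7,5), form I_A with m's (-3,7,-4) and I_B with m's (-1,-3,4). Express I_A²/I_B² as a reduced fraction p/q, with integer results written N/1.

539/325

l's match ⇒ only the (l;m) 3-j factors differ between A and B.
A: triangle coeff Δ(4,7,5) = 1/6126120; Σ_t [6,6]: t=6:+1/29030400 = 1/29030400; (3j)²=21/680 [(4 7 5; -3 7 -4)], sign=-1
B: triangle coeff Δ(4,7,5) = 1/6126120; Σ_t [3,4]: t=3:−1/362880 t=4:+1/1935360 = -13/5806080; (3j)²=195/10472 [(4 7 5; -1 -3 4)], sign=+1
I_A²/I_B² = (21/680)/(195/10472) = 539/325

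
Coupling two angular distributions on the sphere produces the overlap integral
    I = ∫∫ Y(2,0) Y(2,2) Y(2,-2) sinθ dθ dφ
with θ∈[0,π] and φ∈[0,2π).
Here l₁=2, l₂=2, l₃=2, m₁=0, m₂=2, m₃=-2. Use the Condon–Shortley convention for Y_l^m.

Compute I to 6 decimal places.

-0.180224

Checks pass: Σm=0; 6 even; l₃=2∈[0,4].
(2·2+1)(2·2+1)(2·2+1) = 125
Δ: 2! 2! 2! / 7! → 1/630
sum: t=0:+1/8 t=1:−1/1 t=2:+1/8 = -3/4
3j²(2 2 2; 0 0 0) = Δ·Π!·Σ² = 2/35  (sign -1)
sum: t=2:+1/8 = 1/8
3j²(2 2 2; 0 2 -2) = Δ·Π!·Σ² = 2/35  (sign +1)
combine: 4πI² = 125·2/35·2/35 = 20/49
take √, sign -1: I = -0.18022375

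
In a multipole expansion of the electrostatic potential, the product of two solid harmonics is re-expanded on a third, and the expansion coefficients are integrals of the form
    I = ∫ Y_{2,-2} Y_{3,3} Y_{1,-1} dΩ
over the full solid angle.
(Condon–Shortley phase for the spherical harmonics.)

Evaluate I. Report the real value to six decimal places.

m-sum 0 ✓  L=6 even ✓  1≤1≤5 ✓
Π(2lᵢ+1) = 5×7×3 = 105
triangle coeff Δ(2,3,1) = 1/105
Σ_t [2,2]: t=2:+1/4 = 1/4
(3j)²=3/35 [(2 3 1; 0 0 0)], sign=-1
Σ_t [4,4]: t=4:+1/48 = 1/48
(3j)²=1/7 [(2 3 1; -2 3 -1)], sign=+1
⇒ 4πI² = 9/7
I = (-1)√(9/7/(4π)) = -0.31986543

-0.319865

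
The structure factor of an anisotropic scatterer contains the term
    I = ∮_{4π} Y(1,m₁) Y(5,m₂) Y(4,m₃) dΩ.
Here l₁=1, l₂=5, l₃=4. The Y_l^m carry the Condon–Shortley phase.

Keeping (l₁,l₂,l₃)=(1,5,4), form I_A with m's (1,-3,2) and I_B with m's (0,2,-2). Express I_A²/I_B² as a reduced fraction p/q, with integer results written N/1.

4/3

Shared (l₁,l₂,l₃)=(1,5,4): N and (l;000)² cancel in I_A²/I_B².
A: Δ = 2!·0!·8!/11! = 1/495; Racah Σ t=0..0: t=0:+1/2880 = 1/2880; ⇒ 3j(1 5 4; 1 -3 2)² = 28/495, sgn +1
B: Δ = 2!·0!·8!/11! = 1/495; Racah Σ t=1..1: t=1:−1/1440 = -1/1440; ⇒ 3j(1 5 4; 0 2 -2)² = 7/165, sgn -1
I_A²/I_B² = (28/495)/(7/165) = 4/3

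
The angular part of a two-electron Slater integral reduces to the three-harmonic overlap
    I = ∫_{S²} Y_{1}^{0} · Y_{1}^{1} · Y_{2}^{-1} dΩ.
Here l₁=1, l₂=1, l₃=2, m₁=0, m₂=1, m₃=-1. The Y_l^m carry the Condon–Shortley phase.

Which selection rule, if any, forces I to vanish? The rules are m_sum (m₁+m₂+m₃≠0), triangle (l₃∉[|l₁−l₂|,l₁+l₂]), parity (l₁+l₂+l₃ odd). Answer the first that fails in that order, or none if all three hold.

none

m₁+m₂+m₃ = 0 + 1 − 1 = 0  ✓
triangle: |1−1|=0 ≤ l₃=2 ≤ 1+1=2  ✓
parity: l₁+l₂+l₃ = 4 is even  ✓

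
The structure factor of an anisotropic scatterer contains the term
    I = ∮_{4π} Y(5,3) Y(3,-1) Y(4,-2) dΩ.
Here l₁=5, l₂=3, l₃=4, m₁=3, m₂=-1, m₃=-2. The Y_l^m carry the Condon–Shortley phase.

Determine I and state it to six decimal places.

Checks pass: Σm=0; 12 even; l₃=4∈[2,8].
(2·5+1)(2·3+1)(2·4+1) = 693
Δ: 4! 6! 2! / 13! → 1/180180
sum: t=1:−1/576 t=2:+1/144 t=3:−1/576 = 1/288
3j²(5 3 4; 0 0 0) = Δ·Π!·Σ² = 20/1001  (sign +1)
sum: t=0:+1/2304 t=1:−1/720 t=2:+1/5760 = -1/1280
3j²(5 3 4; 3 -1 -2) = Δ·Π!·Σ² = 27/1430  (sign -1)
combine: 4πI² = 693·20/1001·27/1430 = 486/1859
take √, sign -1: I = -0.14423595

-0.144236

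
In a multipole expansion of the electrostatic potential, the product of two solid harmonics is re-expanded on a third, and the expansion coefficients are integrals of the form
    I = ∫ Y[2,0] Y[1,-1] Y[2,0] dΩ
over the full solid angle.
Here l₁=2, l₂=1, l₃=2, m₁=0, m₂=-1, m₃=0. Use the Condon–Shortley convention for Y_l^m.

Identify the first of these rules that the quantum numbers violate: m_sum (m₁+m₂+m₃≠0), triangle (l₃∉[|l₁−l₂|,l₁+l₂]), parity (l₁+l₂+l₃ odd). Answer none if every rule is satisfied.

azimuthal sum: 0 − 1 + 0 = -1  ✗
1 ≤ 2 ≤ 3 (triangle on l)
L = 2 + 1 + 2 = 5 (odd)

m_sum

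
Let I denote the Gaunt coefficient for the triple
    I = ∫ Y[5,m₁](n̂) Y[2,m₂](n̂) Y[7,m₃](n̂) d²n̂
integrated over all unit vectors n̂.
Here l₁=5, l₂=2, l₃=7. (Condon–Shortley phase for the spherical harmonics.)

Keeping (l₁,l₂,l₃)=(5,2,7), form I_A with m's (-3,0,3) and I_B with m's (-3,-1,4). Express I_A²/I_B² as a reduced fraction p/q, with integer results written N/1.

Same 5,2,7: normalisation and zero-m 3j drop out of the ratio.
A: Δ: 0! 10! 4! / 15! → 1/15015; sum: t=0:+1/322560 = 1/322560; 3j²(5 2 7; -3 0 3) = Δ·Π!·Σ² = 18/1001  (sign +1)
B: Δ: 0! 10! 4! / 15! → 1/15015; sum: t=0:+1/483840 = 1/483840; 3j²(5 2 7; -3 -1 4) = Δ·Π!·Σ² = 3/91  (sign -1)
I_A²/I_B² = (18/1001)/(3/91) = 6/11

6/11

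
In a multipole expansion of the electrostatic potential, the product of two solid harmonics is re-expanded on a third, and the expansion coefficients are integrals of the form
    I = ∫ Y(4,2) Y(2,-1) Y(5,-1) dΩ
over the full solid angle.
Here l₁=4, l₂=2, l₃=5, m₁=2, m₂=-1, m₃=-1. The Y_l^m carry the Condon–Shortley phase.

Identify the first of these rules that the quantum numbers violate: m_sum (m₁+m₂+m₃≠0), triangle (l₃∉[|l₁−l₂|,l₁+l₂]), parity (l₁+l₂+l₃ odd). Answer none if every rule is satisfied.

m₁+m₂+m₃ = 2 − 1 − 1 = 0  ✓
triangle: |4−2|=2 ≤ l₃=5 ≤ 4+2=6  ✓
parity: l₁+l₂+l₃ = 11 is odd  ✗

parity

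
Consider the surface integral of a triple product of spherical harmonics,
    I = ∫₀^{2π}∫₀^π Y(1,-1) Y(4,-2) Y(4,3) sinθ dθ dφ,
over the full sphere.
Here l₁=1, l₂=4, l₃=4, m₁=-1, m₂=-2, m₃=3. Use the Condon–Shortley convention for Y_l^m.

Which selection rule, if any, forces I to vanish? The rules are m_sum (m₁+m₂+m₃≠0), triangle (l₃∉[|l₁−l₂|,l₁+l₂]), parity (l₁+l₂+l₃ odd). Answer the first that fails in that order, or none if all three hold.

parity

Σmᵢ = 0  ✓
l₃∈[|l₁−l₂|,l₁+l₂]=[3,5], have l₃=4  ✓
Σlᵢ = 9 ⇒ odd  ✗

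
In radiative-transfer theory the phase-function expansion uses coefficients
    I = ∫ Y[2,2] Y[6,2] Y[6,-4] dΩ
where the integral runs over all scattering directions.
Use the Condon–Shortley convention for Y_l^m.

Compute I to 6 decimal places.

-0.153870

Rules hold: Σm=0, L=14 even, 4≤6≤8.
N = 5·13·13 = 845
Δ = 2!·2!·10!/15! = 1/90090
Racah Σ t=0..2: t=0:+1/69120 t=1:−1/14400 t=2:+1/69120 = -7/172800
⇒ 3j(2 6 6; 0 0 0)² = 14/715, sgn -1
Racah Σ t=0..0: t=0:+1/322560 = 1/322560
⇒ 3j(2 6 6; 2 2 -4)² = 18/1001, sgn +1
4πI² = N·(3j₀)²·(3jₘ)² = 36/121
I = -1·√(0.297521/4π) = -0.15386989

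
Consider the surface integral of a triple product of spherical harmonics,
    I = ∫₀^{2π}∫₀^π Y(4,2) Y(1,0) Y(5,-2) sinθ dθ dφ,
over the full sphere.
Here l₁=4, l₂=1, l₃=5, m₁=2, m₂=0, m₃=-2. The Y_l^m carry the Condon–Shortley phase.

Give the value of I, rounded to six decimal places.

m-sum 0 ✓  L=10 even ✓  3≤5≤5 ✓
Π(2lᵢ+1) = 9×3×11 = 297
triangle coeff Δ(4,1,5) = 1/495
Σ_t [0,0]: t=0:+1/576 = 1/576
(3j)²=5/99 [(4 1 5; 0 0 0)], sign=-1
Σ_t [0,0]: t=0:+1/1440 = 1/1440
(3j)²=7/165 [(4 1 5; 2 0 -2)], sign=-1
⇒ 4πI² = 7/11
I = (+1)√(7/11/(4π)) = 0.22503380

0.225034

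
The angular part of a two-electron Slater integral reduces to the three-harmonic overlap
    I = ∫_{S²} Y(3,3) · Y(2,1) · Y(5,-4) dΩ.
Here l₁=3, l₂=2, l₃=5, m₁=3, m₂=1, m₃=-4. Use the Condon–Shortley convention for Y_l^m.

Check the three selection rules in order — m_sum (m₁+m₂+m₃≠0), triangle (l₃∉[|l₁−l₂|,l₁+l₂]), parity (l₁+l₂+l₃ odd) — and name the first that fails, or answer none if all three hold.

azimuthal sum: 3 + 1 − 4 = 0  ✓
1 ≤ 5 ≤ 5 (triangle on l)  ✓
L = 3 + 2 + 5 = 10 (even)  ✓

none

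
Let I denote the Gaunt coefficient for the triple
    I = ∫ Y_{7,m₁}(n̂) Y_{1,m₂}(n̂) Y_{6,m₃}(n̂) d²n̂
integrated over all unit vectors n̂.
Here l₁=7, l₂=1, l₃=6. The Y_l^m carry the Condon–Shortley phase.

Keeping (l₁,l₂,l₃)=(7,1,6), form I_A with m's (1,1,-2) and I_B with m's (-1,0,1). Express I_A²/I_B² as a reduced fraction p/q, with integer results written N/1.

Shared (l₁,l₂,l₃)=(7,1,6): N and (l;000)² cancel in I_A²/I_B².
A: Δ = 2!·12!·0!/15! = 1/1365; Racah Σ t=2..2: t=2:+1/1935360 = 1/1935360; ⇒ 3j(7 1 6; 1 1 -2)² = 1/91, sgn +1
B: Δ = 2!·12!·0!/15! = 1/1365; Racah Σ t=1..1: t=1:−1/604800 = -1/604800; ⇒ 3j(7 1 6; -1 0 1)² = 16/455, sgn +1
I_A²/I_B² = (1/91)/(16/455) = 5/16

5/16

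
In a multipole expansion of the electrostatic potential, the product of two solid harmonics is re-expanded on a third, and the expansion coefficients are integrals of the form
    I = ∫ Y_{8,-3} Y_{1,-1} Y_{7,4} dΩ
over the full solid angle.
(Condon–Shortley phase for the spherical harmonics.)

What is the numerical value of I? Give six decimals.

-0.096758

m-sum 0 ✓  L=16 even ✓  7≤7≤9 ✓
Π(2lᵢ+1) = 17×3×15 = 765
triangle coeff Δ(8,1,7) = 1/2040
Σ_t [1,1]: t=1:−1/25401600 = -1/25401600
(3j)²=8/255 [(8 1 7; 0 0 0)], sign=+1
Σ_t [0,0]: t=0:+1/479001600 = 1/479001600
(3j)²=1/204 [(8 1 7; -3 -1 4)], sign=-1
⇒ 4πI² = 2/17
I = (-1)√(2/17/(4π)) = -0.09675772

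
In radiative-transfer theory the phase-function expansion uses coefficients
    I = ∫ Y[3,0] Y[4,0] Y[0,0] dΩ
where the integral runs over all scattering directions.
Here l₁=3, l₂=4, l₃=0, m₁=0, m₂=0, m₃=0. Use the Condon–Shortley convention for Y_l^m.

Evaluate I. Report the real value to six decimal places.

l₃=0 ∉ [1,7] — triangle fails ⇒ I = 0

0.000000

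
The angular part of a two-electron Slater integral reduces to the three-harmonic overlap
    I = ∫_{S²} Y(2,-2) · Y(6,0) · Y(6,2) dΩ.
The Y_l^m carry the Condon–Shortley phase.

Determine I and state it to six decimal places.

-0.191909

Rules hold: Σm=0, L=14 even, 4≤6≤8.
N = 5·13·13 = 845
Δ = 2!·2!·10!/15! = 1/90090
Racah Σ t=0..2: t=0:+1/69120 t=1:−1/14400 t=2:+1/69120 = -7/172800
⇒ 3j(2 6 6; 0 0 0)² = 14/715, sgn -1
Racah Σ t=2..2: t=2:+1/69120 = 1/69120
⇒ 3j(2 6 6; -2 0 2)² = 4/143, sgn +1
4πI² = N·(3j₀)²·(3jₘ)² = 56/121
I = -1·√(0.46281/4π) = -0.19190947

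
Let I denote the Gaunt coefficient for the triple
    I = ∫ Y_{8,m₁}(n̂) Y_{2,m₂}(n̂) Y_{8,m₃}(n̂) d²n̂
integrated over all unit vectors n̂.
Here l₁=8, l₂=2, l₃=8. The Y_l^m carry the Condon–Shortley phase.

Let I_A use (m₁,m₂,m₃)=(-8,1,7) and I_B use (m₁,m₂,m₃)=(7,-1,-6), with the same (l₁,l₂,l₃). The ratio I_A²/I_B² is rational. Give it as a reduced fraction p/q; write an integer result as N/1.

l's match ⇒ only the (l;m) 3-j factors differ between A and B.
A: triangle coeff Δ(8,2,8) = 1/348840; Σ_t [2,2]: t=2:+1/174356582400 = 1/174356582400; (3j)²=5/323 [(8 2 8; -8 1 7)], sign=-1
B: triangle coeff Δ(8,2,8) = 1/348840; Σ_t [0,1]: t=0:+1/12454041600 t=1:−1/174356582400 = 1/13412044800; (3j)²=169/7752 [(8 2 8; 7 -1 -6)], sign=+1
I_A²/I_B² = (5/323)/(169/7752) = 120/169

120/169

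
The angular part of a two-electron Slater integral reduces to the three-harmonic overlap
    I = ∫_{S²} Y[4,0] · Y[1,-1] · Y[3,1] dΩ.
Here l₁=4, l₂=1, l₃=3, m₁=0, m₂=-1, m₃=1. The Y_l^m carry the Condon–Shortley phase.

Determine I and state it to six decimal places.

m-sum 0 ✓  L=8 even ✓  3≤3≤5 ✓
Π(2lᵢ+1) = 9×3×7 = 189
triangle coeff Δ(4,1,3) = 1/252
Σ_t [1,1]: t=1:−1/36 = -1/36
(3j)²=4/63 [(4 1 3; 0 0 0)], sign=+1
Σ_t [0,0]: t=0:+1/96 = 1/96
(3j)²=1/42 [(4 1 3; 0 -1 1)], sign=+1
⇒ 4πI² = 2/7
I = (+1)√(2/7/(4π)) = 0.15078601

0.150786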